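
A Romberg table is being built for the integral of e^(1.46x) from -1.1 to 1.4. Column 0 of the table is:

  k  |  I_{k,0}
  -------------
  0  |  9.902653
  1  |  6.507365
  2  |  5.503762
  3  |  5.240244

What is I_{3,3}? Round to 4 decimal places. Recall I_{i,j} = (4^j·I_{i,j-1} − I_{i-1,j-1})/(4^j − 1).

5.1512

Richardson extrapolation on the trapezoidal column (denominator 4−1=3):
I_{1,1} = (4·6.507365 − 9.902653) / 3 = 5.375602
I_{2,1} = 5.503762 + (5.503762 − 6.507365)/3 = 5.169228
I_{3,1} = 5.240244 + (5.240244 − 5.503762)/3 = 5.152405
I_{2,2} = 5.169228 + (5.169228 − 5.375602)/15 = 5.155470
I_{3,2} = 5.152405 + (5.152405 − 5.169228)/15 = 5.151283
I_{3,3} = 5.151283 + (5.151283 − 5.155470)/63 = 5.151217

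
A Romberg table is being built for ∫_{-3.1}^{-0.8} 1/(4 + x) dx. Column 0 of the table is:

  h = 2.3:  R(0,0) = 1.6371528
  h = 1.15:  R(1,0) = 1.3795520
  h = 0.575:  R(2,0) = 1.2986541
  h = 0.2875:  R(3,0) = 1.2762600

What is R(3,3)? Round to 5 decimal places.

Richardson extrapolation on the trapezoidal column (denominator 4−1=3):
R(1,1) = 1.3795520 + (1.3795520 − 1.6371528)/3 = 1.2936851
R(2,1) = (4·1.2986541 − 1.3795520) / 3 = 1.2716881
R(3,1) = 1.2762600 + (1.2762600 − 1.2986541)/3 = 1.2687953
R(2,2) = (16·1.2716881 − 1.2936851) / 15 = 1.2702216
R(3,2) = (16·1.2687953 − 1.2716881) / 15 = 1.2686024
R(3,3) = (64·1.2686024 − 1.2702216) / 63 = 1.2685767

1.26858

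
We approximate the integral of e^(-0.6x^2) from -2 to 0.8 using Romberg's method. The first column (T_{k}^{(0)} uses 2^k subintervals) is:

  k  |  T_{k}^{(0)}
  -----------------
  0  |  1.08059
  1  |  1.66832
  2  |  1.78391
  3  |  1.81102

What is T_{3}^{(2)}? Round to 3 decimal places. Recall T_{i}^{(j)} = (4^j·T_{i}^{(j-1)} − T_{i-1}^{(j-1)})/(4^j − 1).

Richardson extrapolation on the trapezoidal column (denominator 4−1=3):
T_{2}^{(1)} = 1.78391 + (1.78391 − 1.66832)/3 = 1.82244
T_{3}^{(1)} = 1.81102 + (1.81102 − 1.78391)/3 = 1.82006
T_{3}^{(2)} = (16·1.82006 − 1.82244) / 15 = 1.81990

1.820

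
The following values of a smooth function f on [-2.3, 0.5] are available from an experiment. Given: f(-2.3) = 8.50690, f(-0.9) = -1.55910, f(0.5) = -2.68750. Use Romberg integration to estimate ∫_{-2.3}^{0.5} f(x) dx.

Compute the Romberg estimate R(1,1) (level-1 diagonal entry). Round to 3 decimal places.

R(0,0) (trapezoid, 1 panel, h=2.8000): 8.14716
R(1,0) (trapezoid, 2 panels, h=1.4000): 1.89084
R(1,1) = 1.89084 + (1.89084 − 8.14716)/3 = -0.19460

-0.195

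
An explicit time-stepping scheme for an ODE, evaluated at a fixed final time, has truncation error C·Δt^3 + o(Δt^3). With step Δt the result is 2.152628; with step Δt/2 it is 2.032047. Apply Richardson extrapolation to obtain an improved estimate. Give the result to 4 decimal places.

2.0148

Extrapolated value = (8·A(Δt/2) − A(Δt)) / (8 − 1)
= (8·2.032047 − 2.152628) / 7
= 14.103748 / 7 = 2.014821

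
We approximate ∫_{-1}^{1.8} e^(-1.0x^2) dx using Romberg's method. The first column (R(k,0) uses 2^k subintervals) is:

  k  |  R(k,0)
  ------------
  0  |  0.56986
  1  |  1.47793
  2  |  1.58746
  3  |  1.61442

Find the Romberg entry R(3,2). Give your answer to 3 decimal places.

1.623

Richardson extrapolation on the trapezoidal column (denominator 4−1=3):
R(2,1) = (4·1.58746 − 1.47793) / 3 = 1.62397
R(3,1) = (4·1.61442 − 1.58746) / 3 = 1.62341
R(3,2) = 1.62341 + (1.62341 − 1.62397)/15 = 1.62337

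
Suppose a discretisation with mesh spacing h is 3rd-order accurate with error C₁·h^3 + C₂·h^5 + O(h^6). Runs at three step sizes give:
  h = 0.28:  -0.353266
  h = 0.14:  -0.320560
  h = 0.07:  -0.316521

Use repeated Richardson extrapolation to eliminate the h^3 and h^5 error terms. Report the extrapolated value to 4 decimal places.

First eliminate the h^3 term (factor 2^3 = 8):
  B₁ = (8·(-0.320560) − (-0.353266))/7 = -0.315888
  B₂ = (8·(-0.316521) − (-0.320560))/7 = -0.315944
Then eliminate the h^5 term (factor 2^5 = 32):
  (32·(-0.315944) − (-0.315888))/31 = -0.315946

-0.3159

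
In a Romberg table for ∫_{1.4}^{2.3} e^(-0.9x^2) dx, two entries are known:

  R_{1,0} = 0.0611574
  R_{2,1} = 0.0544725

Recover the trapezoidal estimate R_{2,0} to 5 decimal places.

From R_{2,1} = (4·R_{2,0} − R_{1,0})/3, solve for R_{2,0}:
4·R_{2,0} = 3·0.0544725 + 0.0611574 = 0.2245749
R_{2,0} = 0.0561437

0.05614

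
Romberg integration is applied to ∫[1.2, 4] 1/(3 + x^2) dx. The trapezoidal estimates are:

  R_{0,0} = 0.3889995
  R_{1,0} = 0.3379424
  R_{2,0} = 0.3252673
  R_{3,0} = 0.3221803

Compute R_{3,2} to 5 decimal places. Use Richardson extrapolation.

R_{2,1} = (4·0.3252673 − 0.3379424) / 3 = 0.3210423
R_{3,1} = 0.3221803 + (0.3221803 − 0.3252673)/3 = 0.3211513
R_{3,2} = (16·0.3211513 − 0.3210423) / 15 = 0.3211586

0.32116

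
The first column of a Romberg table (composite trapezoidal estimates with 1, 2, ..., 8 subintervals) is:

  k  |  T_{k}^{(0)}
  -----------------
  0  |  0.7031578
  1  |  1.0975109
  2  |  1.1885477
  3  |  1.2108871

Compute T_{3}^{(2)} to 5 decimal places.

1.21830

Richardson extrapolation on the trapezoidal column (denominator 4−1=3):
T_{2}^{(1)} = (4·1.1885477 − 1.0975109) / 3 = 1.2188933
T_{3}^{(1)} = (4·1.2108871 − 1.1885477) / 3 = 1.2183336
T_{3}^{(2)} = (16·1.2183336 − 1.2188933) / 15 = 1.2182963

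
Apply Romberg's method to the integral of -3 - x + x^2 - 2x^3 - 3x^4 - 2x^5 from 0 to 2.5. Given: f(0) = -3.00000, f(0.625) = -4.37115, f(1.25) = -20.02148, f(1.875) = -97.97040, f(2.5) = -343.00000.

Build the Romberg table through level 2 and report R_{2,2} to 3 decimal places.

R_{0,0} (trapezoid, 1 panel, h=2.5000): -432.50000
R_{1,0} (trapezoid, 2 panels, h=1.2500): -241.27685
R_{2,0} (trapezoid, 4 panels, h=0.6250): -184.60189
R_{1,1} = -241.27685 + (-241.27685 − (-432.50000))/3 = -177.53580
R_{2,1} = -184.60189 + (-184.60189 − (-241.27685))/3 = -165.71024
R_{2,2} = -165.71024 + (-165.71024 − (-177.53580))/15 = -164.92187

-164.922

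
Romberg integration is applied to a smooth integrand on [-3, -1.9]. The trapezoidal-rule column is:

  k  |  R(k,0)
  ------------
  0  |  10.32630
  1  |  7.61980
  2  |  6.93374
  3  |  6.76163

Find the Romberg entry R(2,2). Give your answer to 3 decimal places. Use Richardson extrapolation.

R(1,1) = (4·7.61980 − 10.32630) / 3 = 6.71763
R(2,1) = (4·6.93374 − 7.61980) / 3 = 6.70505
R(2,2) = 6.70505 + (6.70505 − 6.71763)/15 = 6.70421
(Column j=1 coincides with Simpson's rule on the same nodes.)

6.704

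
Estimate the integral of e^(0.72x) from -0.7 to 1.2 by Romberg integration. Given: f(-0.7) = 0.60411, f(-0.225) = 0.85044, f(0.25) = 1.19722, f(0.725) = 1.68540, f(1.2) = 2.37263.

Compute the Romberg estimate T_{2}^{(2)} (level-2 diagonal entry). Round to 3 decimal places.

2.456

T_{0}^{(0)} (trapezoid, 1 panel, h=1.9000): 2.82790
T_{1}^{(0)} (trapezoid, 2 panels, h=0.9500): 2.55131
T_{2}^{(0)} (trapezoid, 4 panels, h=0.4750): 2.48018
T_{1}^{(1)} = 2.55131 + (2.55131 − 2.82790)/3 = 2.45911
T_{2}^{(1)} = 2.48018 + (2.48018 − 2.55131)/3 = 2.45647
T_{2}^{(2)} = 2.45647 + (2.45647 − 2.45911)/15 = 2.45629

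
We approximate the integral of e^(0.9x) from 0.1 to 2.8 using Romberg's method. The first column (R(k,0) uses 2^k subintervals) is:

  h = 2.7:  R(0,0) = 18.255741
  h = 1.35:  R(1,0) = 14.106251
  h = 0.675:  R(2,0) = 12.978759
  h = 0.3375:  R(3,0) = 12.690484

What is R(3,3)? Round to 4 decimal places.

12.5938

Richardson extrapolation on the trapezoidal column (denominator 4−1=3):
R(1,1) = (4·14.106251 − 18.255741) / 3 = 12.723088
R(2,1) = (4·12.978759 − 14.106251) / 3 = 12.602928
R(3,1) = (4·12.690484 − 12.978759) / 3 = 12.594392
R(2,2) = 12.602928 + (12.602928 − 12.723088)/15 = 12.594917
R(3,2) = (16·12.594392 − 12.602928) / 15 = 12.593823
R(3,3) = (64·12.593823 − 12.594917) / 63 = 12.593806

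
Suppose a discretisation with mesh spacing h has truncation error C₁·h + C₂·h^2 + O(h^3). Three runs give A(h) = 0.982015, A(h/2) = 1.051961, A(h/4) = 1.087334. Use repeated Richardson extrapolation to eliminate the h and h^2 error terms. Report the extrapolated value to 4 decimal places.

First eliminate the h term (factor 2^1 = 2):
  B₁ = (2·1.051961 − 0.982015)/1 = 1.121907
  B₂ = (2·1.087334 − 1.051961)/1 = 1.122707
Then eliminate the h^2 term (factor 2^2 = 4):
  (4·1.122707 − 1.121907)/3 = 1.122974

1.1230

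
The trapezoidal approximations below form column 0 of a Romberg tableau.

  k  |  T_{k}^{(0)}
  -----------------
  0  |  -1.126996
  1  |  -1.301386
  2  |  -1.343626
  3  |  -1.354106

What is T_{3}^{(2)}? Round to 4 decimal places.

-1.3576

T_{2}^{(1)} = -1.343626 + (-1.343626 − (-1.301386))/3 = -1.357706
T_{3}^{(1)} = (4·(-1.354106) − (-1.343626)) / 3 = -1.357599
T_{3}^{(2)} = (16·(-1.357599) − (-1.357706)) / 15 = -1.357592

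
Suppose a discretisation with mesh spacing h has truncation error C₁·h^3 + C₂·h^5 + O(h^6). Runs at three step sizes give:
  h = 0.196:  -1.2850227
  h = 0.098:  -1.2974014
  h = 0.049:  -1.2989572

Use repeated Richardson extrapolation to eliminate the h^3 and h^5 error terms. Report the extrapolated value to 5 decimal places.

-1.29918

First eliminate the h^3 term (factor 2^3 = 8):
  B₁ = (8·(-1.2974014) − (-1.2850227))/7 = -1.2991698
  B₂ = (8·(-1.2989572) − (-1.2974014))/7 = -1.2991795
Then eliminate the h^5 term (factor 2^5 = 32):
  (32·(-1.2991795) − (-1.2991698))/31 = -1.2991798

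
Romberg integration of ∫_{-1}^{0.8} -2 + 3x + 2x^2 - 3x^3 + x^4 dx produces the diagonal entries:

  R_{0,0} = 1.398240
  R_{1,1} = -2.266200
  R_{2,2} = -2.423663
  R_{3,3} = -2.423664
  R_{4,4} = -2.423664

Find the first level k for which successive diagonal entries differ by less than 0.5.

k = 2

|R_{1,1} − R_{0,0}| = 3.664440 ≥ 0.5
|R_{2,2} − R_{1,1}| = 0.157463 < 0.5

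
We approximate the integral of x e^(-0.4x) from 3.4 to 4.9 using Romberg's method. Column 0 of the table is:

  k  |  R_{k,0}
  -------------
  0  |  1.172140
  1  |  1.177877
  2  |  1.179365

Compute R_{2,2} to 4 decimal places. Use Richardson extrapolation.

1.1799

Richardson extrapolation on the trapezoidal column (denominator 4−1=3):
R_{1,1} = 1.177877 + (1.177877 − 1.172140)/3 = 1.179789
R_{2,1} = (4·1.179365 − 1.177877) / 3 = 1.179861
R_{2,2} = 1.179861 + (1.179861 − 1.179789)/15 = 1.179866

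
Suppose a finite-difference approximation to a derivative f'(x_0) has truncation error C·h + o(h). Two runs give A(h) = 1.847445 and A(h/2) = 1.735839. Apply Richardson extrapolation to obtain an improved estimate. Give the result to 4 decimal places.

The leading error scales as h; refining by a factor of 2 reduces it by 2^1 = 2.
Extrapolated value = (2·A(h/2) − A(h)) / (2 − 1)
= (2·1.735839 − 1.847445) / 1
= 1.624233 / 1 = 1.624233

1.6242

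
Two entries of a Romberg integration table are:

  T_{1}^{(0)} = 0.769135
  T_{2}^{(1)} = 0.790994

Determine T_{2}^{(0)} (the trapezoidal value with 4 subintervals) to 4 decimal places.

0.7855

From T_{2}^{(1)} = (4·T_{2}^{(0)} − T_{1}^{(0)})/3, solve for T_{2}^{(0)}:
4·T_{2}^{(0)} = 3·0.790994 + 0.769135 = 3.142117
T_{2}^{(0)} = 0.785529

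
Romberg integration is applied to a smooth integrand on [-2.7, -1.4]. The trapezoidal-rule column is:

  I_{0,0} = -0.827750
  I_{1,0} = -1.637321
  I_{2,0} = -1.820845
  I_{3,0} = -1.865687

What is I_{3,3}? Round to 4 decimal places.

-1.8805

Richardson extrapolation on the trapezoidal column (denominator 4−1=3):
I_{1,1} = -1.637321 + (-1.637321 − (-0.827750))/3 = -1.907178
I_{2,1} = (4·(-1.820845) − (-1.637321)) / 3 = -1.882020
I_{3,1} = (4·(-1.865687) − (-1.820845)) / 3 = -1.880634
I_{2,2} = -1.882020 + (-1.882020 − (-1.907178))/15 = -1.880343
I_{3,2} = -1.880634 + (-1.880634 − (-1.882020))/15 = -1.880542
I_{3,3} = (64·(-1.880542) − (-1.880343)) / 63 = -1.880545
(Column j=1 coincides with Simpson's rule on the same nodes.)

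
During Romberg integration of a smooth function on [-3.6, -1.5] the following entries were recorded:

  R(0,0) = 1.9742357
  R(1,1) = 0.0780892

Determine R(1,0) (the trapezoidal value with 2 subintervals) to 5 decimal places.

0.55213

From R(1,1) = (4·R(1,0) − R(0,0))/3, solve for R(1,0):
4·R(1,0) = 3·0.0780892 + 1.9742357 = 2.2085033
R(1,0) = 0.5521258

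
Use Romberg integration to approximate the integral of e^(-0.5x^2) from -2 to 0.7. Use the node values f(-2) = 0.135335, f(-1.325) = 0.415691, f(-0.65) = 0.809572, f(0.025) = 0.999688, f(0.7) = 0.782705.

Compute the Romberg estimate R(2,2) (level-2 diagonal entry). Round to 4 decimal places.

R(0,0) (trapezoid, 1 panel, h=2.7000): 1.239354
R(1,0) (trapezoid, 2 panels, h=1.3500): 1.712599
R(2,0) (trapezoid, 4 panels, h=0.6750): 1.811680
R(1,1) = 1.712599 + (1.712599 − 1.239354)/3 = 1.870347
R(2,1) = 1.811680 + (1.811680 − 1.712599)/3 = 1.844707
R(2,2) = 1.844707 + (1.844707 − 1.870347)/15 = 1.842998

1.8430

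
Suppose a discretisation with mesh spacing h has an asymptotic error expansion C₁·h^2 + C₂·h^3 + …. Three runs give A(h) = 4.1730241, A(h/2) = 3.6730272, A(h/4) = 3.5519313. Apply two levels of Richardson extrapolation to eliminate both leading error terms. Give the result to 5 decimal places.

3.51231

First eliminate the h^2 term (factor 2^2 = 4):
  B₁ = (4·3.6730272 − 4.1730241)/3 = 3.5063616
  B₂ = (4·3.5519313 − 3.6730272)/3 = 3.5115660
Then eliminate the h^3 term (factor 2^3 = 8):
  (8·3.5115660 − 3.5063616)/7 = 3.5123095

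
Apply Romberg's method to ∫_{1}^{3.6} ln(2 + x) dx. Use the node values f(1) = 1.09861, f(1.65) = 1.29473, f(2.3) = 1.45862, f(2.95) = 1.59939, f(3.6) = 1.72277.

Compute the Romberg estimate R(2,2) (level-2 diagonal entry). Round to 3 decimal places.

3.752

R(0,0) (trapezoid, 1 panel, h=2.6000): 3.66779
R(1,0) (trapezoid, 2 panels, h=1.3000): 3.73010
R(2,0) (trapezoid, 4 panels, h=0.6500): 3.74623
R(1,1) = 3.73010 + (3.73010 − 3.66779)/3 = 3.75087
R(2,1) = 3.74623 + (3.74623 − 3.73010)/3 = 3.75161
R(2,2) = 3.75161 + (3.75161 − 3.75087)/15 = 3.75166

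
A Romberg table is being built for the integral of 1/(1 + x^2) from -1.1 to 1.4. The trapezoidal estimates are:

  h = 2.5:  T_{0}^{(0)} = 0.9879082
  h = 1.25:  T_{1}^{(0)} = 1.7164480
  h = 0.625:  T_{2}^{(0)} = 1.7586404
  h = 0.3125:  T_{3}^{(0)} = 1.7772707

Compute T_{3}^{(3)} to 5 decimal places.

1.78458

Richardson extrapolation on the trapezoidal column (denominator 4−1=3):
T_{1}^{(1)} = (4·1.7164480 − 0.9879082) / 3 = 1.9592946
T_{2}^{(1)} = (4·1.7586404 − 1.7164480) / 3 = 1.7727045
T_{3}^{(1)} = 1.7772707 + (1.7772707 − 1.7586404)/3 = 1.7834808
T_{2}^{(2)} = (16·1.7727045 − 1.9592946) / 15 = 1.7602652
T_{3}^{(2)} = 1.7834808 + (1.7834808 − 1.7727045)/15 = 1.7841992
T_{3}^{(3)} = 1.7841992 + (1.7841992 − 1.7602652)/63 = 1.7845791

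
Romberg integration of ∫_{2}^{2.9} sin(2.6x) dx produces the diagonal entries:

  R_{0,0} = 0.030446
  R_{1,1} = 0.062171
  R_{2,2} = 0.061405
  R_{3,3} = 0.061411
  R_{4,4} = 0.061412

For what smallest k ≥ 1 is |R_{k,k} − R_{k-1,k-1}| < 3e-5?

k = 3

|R_{1,1} − R_{0,0}| = 0.031725 ≥ 3e-5
|R_{2,2} − R_{1,1}| = 0.000766 ≥ 3e-5
|R_{3,3} − R_{2,2}| = 0.000006 < 3e-5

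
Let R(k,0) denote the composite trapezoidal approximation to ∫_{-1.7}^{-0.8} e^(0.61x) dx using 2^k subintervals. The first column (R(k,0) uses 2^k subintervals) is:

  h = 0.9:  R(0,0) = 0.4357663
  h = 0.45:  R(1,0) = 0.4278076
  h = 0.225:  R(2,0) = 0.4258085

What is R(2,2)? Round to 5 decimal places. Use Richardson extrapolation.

R(1,1) = (4·0.4278076 − 0.4357663) / 3 = 0.4251547
R(2,1) = (4·0.4258085 − 0.4278076) / 3 = 0.4251421
R(2,2) = (16·0.4251421 − 0.4251547) / 15 = 0.4251413

0.42514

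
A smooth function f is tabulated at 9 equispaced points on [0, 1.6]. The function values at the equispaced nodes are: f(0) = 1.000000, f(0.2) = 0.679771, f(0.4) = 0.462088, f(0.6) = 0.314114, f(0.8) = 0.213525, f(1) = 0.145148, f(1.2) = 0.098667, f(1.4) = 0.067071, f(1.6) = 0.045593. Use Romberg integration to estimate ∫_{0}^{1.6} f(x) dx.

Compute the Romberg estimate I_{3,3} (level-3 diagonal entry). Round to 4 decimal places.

0.4945

I_{0,0} (trapezoid, 1 panel, h=1.6000): 0.836474
I_{1,0} (trapezoid, 2 panels, h=0.8000): 0.589057
I_{2,0} (trapezoid, 4 panels, h=0.4000): 0.518831
I_{3,0} (trapezoid, 8 panels, h=0.2000): 0.500636
I_{1,1} = 0.589057 + (0.589057 − 0.836474)/3 = 0.506585
I_{2,1} = 0.518831 + (0.518831 − 0.589057)/3 = 0.495422
I_{3,1} = 0.500636 + (0.500636 − 0.518831)/3 = 0.494571
I_{2,2} = 0.495422 + (0.495422 − 0.506585)/15 = 0.494678
I_{3,2} = 0.494571 + (0.494571 − 0.495422)/15 = 0.494514
I_{3,3} = 0.494514 + (0.494514 − 0.494678)/63 = 0.494511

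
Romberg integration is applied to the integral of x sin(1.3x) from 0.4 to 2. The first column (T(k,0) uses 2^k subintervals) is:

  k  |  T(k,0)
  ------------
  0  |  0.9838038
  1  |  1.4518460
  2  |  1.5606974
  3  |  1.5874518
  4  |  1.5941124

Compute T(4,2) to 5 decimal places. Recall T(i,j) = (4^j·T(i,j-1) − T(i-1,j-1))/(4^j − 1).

1.59633

Richardson extrapolation on the trapezoidal column (denominator 4−1=3):
T(3,1) = (4·1.5874518 − 1.5606974) / 3 = 1.5963699
T(4,1) = 1.5941124 + (1.5941124 − 1.5874518)/3 = 1.5963326
T(4,2) = (16·1.5963326 − 1.5963699) / 15 = 1.5963301
(Column j=1 coincides with Simpson's rule on the same nodes.)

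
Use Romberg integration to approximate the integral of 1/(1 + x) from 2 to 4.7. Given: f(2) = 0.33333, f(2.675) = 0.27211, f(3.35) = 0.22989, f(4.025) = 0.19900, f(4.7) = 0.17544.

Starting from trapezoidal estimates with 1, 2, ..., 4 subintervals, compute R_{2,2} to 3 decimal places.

0.642

R_{0,0} (trapezoid, 1 panel, h=2.7000): 0.68684
R_{1,0} (trapezoid, 2 panels, h=1.3500): 0.65377
R_{2,0} (trapezoid, 4 panels, h=0.6750): 0.64488
R_{1,1} = 0.65377 + (0.65377 − 0.68684)/3 = 0.64275
R_{2,1} = 0.64488 + (0.64488 − 0.65377)/3 = 0.64192
R_{2,2} = 0.64192 + (0.64192 − 0.64275)/15 = 0.64186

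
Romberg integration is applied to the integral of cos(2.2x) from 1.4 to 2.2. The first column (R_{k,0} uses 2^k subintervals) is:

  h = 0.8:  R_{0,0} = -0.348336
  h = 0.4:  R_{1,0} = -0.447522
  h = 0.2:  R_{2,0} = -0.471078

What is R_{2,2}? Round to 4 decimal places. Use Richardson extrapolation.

-0.4788

R_{1,1} = -0.447522 + (-0.447522 − (-0.348336))/3 = -0.480584
R_{2,1} = -0.471078 + (-0.471078 − (-0.447522))/3 = -0.478930
R_{2,2} = (16·(-0.478930) − (-0.480584)) / 15 = -0.478820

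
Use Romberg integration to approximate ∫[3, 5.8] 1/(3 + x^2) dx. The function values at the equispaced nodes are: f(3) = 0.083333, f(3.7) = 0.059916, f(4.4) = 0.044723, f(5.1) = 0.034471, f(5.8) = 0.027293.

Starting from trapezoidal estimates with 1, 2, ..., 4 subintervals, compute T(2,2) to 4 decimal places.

0.1348

T(0,0) (trapezoid, 1 panel, h=2.8000): 0.154876
T(1,0) (trapezoid, 2 panels, h=1.4000): 0.140050
T(2,0) (trapezoid, 4 panels, h=0.7000): 0.136096
T(1,1) = 0.140050 + (0.140050 − 0.154876)/3 = 0.135108
T(2,1) = 0.136096 + (0.136096 − 0.140050)/3 = 0.134778
T(2,2) = 0.134778 + (0.134778 − 0.135108)/15 = 0.134756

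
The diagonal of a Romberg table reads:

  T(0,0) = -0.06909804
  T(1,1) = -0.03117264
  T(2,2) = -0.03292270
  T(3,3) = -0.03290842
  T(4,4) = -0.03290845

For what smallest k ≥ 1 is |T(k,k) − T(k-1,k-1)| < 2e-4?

|T(1,1) − T(0,0)| = 0.03792540 ≥ 2e-4
|T(2,2) − T(1,1)| = 0.00175006 ≥ 2e-4
|T(3,3) − T(2,2)| = 0.00001428 < 2e-4

k = 3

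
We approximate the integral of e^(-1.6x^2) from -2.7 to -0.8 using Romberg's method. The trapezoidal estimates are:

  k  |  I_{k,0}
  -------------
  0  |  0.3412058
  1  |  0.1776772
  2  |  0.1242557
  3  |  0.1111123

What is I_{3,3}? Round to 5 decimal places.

0.10677

Richardson extrapolation on the trapezoidal column (denominator 4−1=3):
I_{1,1} = 0.1776772 + (0.1776772 − 0.3412058)/3 = 0.1231677
I_{2,1} = (4·0.1242557 − 0.1776772) / 3 = 0.1064485
I_{3,1} = (4·0.1111123 − 0.1242557) / 3 = 0.1067312
I_{2,2} = 0.1064485 + (0.1064485 − 0.1231677)/15 = 0.1053339
I_{3,2} = 0.1067312 + (0.1067312 − 0.1064485)/15 = 0.1067500
I_{3,3} = 0.1067500 + (0.1067500 − 0.1053339)/63 = 0.1067725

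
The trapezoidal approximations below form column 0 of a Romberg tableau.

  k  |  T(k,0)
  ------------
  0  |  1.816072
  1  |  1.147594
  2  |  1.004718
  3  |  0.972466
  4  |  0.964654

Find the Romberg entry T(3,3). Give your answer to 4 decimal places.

Richardson extrapolation on the trapezoidal column (denominator 4−1=3):
T(1,1) = (4·1.147594 − 1.816072) / 3 = 0.924768
T(2,1) = (4·1.004718 − 1.147594) / 3 = 0.957093
T(3,1) = (4·0.972466 − 1.004718) / 3 = 0.961715
T(2,2) = 0.957093 + (0.957093 − 0.924768)/15 = 0.959248
T(3,2) = 0.961715 + (0.961715 − 0.957093)/15 = 0.962023
T(3,3) = (64·0.962023 − 0.959248) / 63 = 0.962067
(Column j=1 coincides with Simpson's rule on the same nodes.)

0.9621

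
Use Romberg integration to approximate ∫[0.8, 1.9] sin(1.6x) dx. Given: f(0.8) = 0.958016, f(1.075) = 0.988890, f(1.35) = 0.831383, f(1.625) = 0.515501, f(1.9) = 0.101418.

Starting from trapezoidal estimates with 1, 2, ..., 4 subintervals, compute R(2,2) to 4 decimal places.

0.8010

R(0,0) (trapezoid, 1 panel, h=1.1000): 0.582689
R(1,0) (trapezoid, 2 panels, h=0.5500): 0.748605
R(2,0) (trapezoid, 4 panels, h=0.2750): 0.788010
R(1,1) = 0.748605 + (0.748605 − 0.582689)/3 = 0.803910
R(2,1) = 0.788010 + (0.788010 − 0.748605)/3 = 0.801145
R(2,2) = 0.801145 + (0.801145 − 0.803910)/15 = 0.800961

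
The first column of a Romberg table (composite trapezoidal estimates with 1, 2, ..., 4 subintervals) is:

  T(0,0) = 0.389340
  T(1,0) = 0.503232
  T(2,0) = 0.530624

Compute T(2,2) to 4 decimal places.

0.5397

T(1,1) = 0.503232 + (0.503232 − 0.389340)/3 = 0.541196
T(2,1) = (4·0.530624 − 0.503232) / 3 = 0.539755
T(2,2) = (16·0.539755 − 0.541196) / 15 = 0.539659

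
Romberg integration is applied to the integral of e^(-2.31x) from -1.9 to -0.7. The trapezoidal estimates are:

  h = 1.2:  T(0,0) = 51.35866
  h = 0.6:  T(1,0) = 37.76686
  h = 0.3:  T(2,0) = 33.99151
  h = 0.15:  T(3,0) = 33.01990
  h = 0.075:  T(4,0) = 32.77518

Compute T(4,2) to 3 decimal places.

32.693

Richardson extrapolation on the trapezoidal column (denominator 4−1=3):
T(3,1) = 33.01990 + (33.01990 − 33.99151)/3 = 32.69603
T(4,1) = 32.77518 + (32.77518 − 33.01990)/3 = 32.69361
T(4,2) = (16·32.69361 − 32.69603) / 15 = 32.69345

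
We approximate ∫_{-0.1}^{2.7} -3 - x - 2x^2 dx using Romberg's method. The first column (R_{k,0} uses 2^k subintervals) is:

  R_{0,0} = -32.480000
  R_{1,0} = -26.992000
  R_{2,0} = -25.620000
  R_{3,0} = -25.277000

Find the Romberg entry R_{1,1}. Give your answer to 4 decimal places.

R_{1,1} = -26.992000 + (-26.992000 − (-32.480000))/3 = -25.162667

-25.1627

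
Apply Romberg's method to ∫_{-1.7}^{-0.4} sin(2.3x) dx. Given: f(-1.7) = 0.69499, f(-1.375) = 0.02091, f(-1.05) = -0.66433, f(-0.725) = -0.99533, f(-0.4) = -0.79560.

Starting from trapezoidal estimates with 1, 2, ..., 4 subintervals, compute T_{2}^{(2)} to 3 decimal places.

T_{0}^{(0)} (trapezoid, 1 panel, h=1.3000): -0.06540
T_{1}^{(0)} (trapezoid, 2 panels, h=0.6500): -0.46451
T_{2}^{(0)} (trapezoid, 4 panels, h=0.3250): -0.54894
T_{1}^{(1)} = -0.46451 + (-0.46451 − (-0.06540))/3 = -0.59755
T_{2}^{(1)} = -0.54894 + (-0.54894 − (-0.46451))/3 = -0.57708
T_{2}^{(2)} = -0.57708 + (-0.57708 − (-0.59755))/15 = -0.57572

-0.576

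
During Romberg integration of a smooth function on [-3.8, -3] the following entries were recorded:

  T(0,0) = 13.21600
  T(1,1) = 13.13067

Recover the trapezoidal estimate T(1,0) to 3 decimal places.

From T(1,1) = (4·T(1,0) − T(0,0))/3, solve for T(1,0):
4·T(1,0) = 3·13.13067 + 13.21600 = 52.60801
T(1,0) = 13.15200

13.152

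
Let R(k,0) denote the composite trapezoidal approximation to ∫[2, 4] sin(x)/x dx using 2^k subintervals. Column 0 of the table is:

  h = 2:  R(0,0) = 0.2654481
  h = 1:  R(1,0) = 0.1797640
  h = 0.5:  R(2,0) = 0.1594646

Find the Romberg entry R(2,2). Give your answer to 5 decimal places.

R(1,1) = (4·0.1797640 − 0.2654481) / 3 = 0.1512026
R(2,1) = 0.1594646 + (0.1594646 − 0.1797640)/3 = 0.1526981
R(2,2) = 0.1526981 + (0.1526981 − 0.1512026)/15 = 0.1527978
(Column j=1 coincides with Simpson's rule on the same nodes.)

0.15280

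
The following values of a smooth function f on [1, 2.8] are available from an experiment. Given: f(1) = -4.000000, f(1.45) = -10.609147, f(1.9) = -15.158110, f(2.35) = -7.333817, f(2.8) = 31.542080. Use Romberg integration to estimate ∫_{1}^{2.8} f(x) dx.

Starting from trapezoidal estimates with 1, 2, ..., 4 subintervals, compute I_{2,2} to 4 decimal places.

I_{0,0} (trapezoid, 1 panel, h=1.8000): 24.787872
I_{1,0} (trapezoid, 2 panels, h=0.9000): -1.248363
I_{2,0} (trapezoid, 4 panels, h=0.4500): -8.698515
I_{1,1} = -1.248363 + (-1.248363 − 24.787872)/3 = -9.927108
I_{2,1} = -8.698515 + (-8.698515 − (-1.248363))/3 = -11.181899
I_{2,2} = -11.181899 + (-11.181899 − (-9.927108))/15 = -11.265552

-11.2656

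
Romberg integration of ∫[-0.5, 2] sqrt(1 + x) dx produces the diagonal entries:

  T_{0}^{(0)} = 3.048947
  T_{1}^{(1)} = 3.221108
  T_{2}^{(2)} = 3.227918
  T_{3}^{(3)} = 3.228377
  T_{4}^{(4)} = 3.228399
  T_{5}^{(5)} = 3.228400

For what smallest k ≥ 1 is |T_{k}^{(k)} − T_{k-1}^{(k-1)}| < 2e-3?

|T_{1}^{(1)} − T_{0}^{(0)}| = 0.172161 ≥ 2e-3
|T_{2}^{(2)} − T_{1}^{(1)}| = 0.006810 ≥ 2e-3
|T_{3}^{(3)} − T_{2}^{(2)}| = 0.000459 < 2e-3

k = 3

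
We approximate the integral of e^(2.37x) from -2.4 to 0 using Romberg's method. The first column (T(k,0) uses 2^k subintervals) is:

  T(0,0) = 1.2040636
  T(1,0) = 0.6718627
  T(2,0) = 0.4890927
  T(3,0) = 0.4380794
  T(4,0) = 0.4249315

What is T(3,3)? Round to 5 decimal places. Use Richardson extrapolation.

0.42055

Richardson extrapolation on the trapezoidal column (denominator 4−1=3):
T(1,1) = 0.6718627 + (0.6718627 − 1.2040636)/3 = 0.4944624
T(2,1) = (4·0.4890927 − 0.6718627) / 3 = 0.4281694
T(3,1) = 0.4380794 + (0.4380794 − 0.4890927)/3 = 0.4210750
T(2,2) = 0.4281694 + (0.4281694 − 0.4944624)/15 = 0.4237499
T(3,2) = 0.4210750 + (0.4210750 − 0.4281694)/15 = 0.4206020
T(3,3) = (64·0.4206020 − 0.4237499) / 63 = 0.4205520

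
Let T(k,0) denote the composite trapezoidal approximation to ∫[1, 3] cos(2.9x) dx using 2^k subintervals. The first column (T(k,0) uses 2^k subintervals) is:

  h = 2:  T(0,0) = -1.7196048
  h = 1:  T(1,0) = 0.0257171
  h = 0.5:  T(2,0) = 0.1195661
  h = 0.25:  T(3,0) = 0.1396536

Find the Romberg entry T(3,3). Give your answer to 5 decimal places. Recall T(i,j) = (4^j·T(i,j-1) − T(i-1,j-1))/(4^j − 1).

Richardson extrapolation on the trapezoidal column (denominator 4−1=3):
T(1,1) = (4·0.0257171 − (-1.7196048)) / 3 = 0.6074911
T(2,1) = (4·0.1195661 − 0.0257171) / 3 = 0.1508491
T(3,1) = 0.1396536 + (0.1396536 − 0.1195661)/3 = 0.1463494
T(2,2) = 0.1508491 + (0.1508491 − 0.6074911)/15 = 0.1204063
T(3,2) = 0.1463494 + (0.1463494 − 0.1508491)/15 = 0.1460494
T(3,3) = (64·0.1460494 − 0.1204063) / 63 = 0.1464564
(Column j=1 coincides with Simpson's rule on the same nodes.)

0.14646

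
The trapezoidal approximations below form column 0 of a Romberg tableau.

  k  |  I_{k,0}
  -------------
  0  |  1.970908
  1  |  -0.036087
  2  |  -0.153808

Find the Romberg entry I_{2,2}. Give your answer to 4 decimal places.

I_{1,1} = (4·(-0.036087) − 1.970908) / 3 = -0.705085
I_{2,1} = (4·(-0.153808) − (-0.036087)) / 3 = -0.193048
I_{2,2} = -0.193048 + (-0.193048 − (-0.705085))/15 = -0.158912

-0.1589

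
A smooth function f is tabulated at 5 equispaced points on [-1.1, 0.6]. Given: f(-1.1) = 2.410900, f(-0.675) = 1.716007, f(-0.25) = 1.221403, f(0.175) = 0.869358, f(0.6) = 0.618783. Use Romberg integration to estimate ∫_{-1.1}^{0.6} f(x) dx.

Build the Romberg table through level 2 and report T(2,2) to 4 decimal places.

2.2402

T(0,0) (trapezoid, 1 panel, h=1.7000): 2.575231
T(1,0) (trapezoid, 2 panels, h=0.8500): 2.325808
T(2,0) (trapezoid, 4 panels, h=0.4250): 2.261684
T(1,1) = 2.325808 + (2.325808 − 2.575231)/3 = 2.242667
T(2,1) = 2.261684 + (2.261684 − 2.325808)/3 = 2.240309
T(2,2) = 2.240309 + (2.240309 − 2.242667)/15 = 2.240152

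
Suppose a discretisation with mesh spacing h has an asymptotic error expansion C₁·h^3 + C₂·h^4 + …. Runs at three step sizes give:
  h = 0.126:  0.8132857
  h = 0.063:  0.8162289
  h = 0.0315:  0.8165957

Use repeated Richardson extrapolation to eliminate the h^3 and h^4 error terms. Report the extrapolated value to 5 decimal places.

0.81665

First eliminate the h^3 term (factor 2^3 = 8):
  B₁ = (8·0.8162289 − 0.8132857)/7 = 0.8166494
  B₂ = (8·0.8165957 − 0.8162289)/7 = 0.8166481
Then eliminate the h^4 term (factor 2^4 = 16):
  (16·0.8166481 − 0.8166494)/15 = 0.8166480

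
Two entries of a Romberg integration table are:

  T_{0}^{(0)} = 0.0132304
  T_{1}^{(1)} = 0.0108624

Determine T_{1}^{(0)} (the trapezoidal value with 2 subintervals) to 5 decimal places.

From T_{1}^{(1)} = (4·T_{1}^{(0)} − T_{0}^{(0)})/3, solve for T_{1}^{(0)}:
4·T_{1}^{(0)} = 3·0.0108624 + 0.0132304 = 0.0458176
T_{1}^{(0)} = 0.0114544

0.01145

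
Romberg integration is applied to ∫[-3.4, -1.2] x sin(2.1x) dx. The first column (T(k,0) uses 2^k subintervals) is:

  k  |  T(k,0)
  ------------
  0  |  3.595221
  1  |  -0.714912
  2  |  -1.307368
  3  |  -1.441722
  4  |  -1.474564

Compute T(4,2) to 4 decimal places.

-1.4854

Richardson extrapolation on the trapezoidal column (denominator 4−1=3):
T(3,1) = (4·(-1.441722) − (-1.307368)) / 3 = -1.486507
T(4,1) = -1.474564 + (-1.474564 − (-1.441722))/3 = -1.485511
T(4,2) = -1.485511 + (-1.485511 − (-1.486507))/15 = -1.485445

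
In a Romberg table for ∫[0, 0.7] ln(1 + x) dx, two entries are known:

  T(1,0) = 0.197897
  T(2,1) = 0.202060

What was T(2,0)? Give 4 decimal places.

0.2010

From T(2,1) = (4·T(2,0) − T(1,0))/3, solve for T(2,0):
4·T(2,0) = 3·0.202060 + 0.197897 = 0.804077
T(2,0) = 0.201019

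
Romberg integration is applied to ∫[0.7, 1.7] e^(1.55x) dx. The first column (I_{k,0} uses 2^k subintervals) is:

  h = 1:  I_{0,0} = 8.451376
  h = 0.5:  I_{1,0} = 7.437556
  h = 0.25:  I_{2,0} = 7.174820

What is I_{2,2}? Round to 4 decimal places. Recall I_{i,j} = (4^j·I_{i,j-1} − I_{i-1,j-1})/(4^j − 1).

Richardson extrapolation on the trapezoidal column (denominator 4−1=3):
I_{1,1} = 7.437556 + (7.437556 − 8.451376)/3 = 7.099616
I_{2,1} = (4·7.174820 − 7.437556) / 3 = 7.087241
I_{2,2} = 7.087241 + (7.087241 − 7.099616)/15 = 7.086416

7.0864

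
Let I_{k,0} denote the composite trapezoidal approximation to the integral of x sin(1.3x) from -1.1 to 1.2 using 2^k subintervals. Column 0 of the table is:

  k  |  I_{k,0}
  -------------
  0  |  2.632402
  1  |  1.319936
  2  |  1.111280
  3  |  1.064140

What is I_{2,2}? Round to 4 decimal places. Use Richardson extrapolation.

1.0523

Richardson extrapolation on the trapezoidal column (denominator 4−1=3):
I_{1,1} = 1.319936 + (1.319936 − 2.632402)/3 = 0.882447
I_{2,1} = 1.111280 + (1.111280 − 1.319936)/3 = 1.041728
I_{2,2} = (16·1.041728 − 0.882447) / 15 = 1.052347
(Column j=1 coincides with Simpson's rule on the same nodes.)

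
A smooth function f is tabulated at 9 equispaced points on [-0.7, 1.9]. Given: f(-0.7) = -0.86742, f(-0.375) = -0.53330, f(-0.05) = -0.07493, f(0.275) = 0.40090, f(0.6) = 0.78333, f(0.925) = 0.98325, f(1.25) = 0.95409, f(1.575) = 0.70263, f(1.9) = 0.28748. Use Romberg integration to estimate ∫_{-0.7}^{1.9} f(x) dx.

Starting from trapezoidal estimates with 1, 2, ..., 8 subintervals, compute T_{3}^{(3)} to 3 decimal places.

T_{0}^{(0)} (trapezoid, 1 panel, h=2.6000): -0.75392
T_{1}^{(0)} (trapezoid, 2 panels, h=1.3000): 0.64137
T_{2}^{(0)} (trapezoid, 4 panels, h=0.6500): 0.89214
T_{3}^{(0)} (trapezoid, 8 panels, h=0.3250): 0.95095
T_{1}^{(1)} = 0.64137 + (0.64137 − (-0.75392))/3 = 1.10647
T_{2}^{(1)} = 0.89214 + (0.89214 − 0.64137)/3 = 0.97573
T_{3}^{(1)} = 0.95095 + (0.95095 − 0.89214)/3 = 0.97055
T_{2}^{(2)} = 0.97573 + (0.97573 − 1.10647)/15 = 0.96701
T_{3}^{(2)} = 0.97055 + (0.97055 − 0.97573)/15 = 0.97020
T_{3}^{(3)} = 0.97020 + (0.97020 − 0.96701)/63 = 0.97025

0.970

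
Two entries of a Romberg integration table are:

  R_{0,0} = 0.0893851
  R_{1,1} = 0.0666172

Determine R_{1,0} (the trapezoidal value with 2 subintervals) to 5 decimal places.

0.07231

From R_{1,1} = (4·R_{1,0} − R_{0,0})/3, solve for R_{1,0}:
4·R_{1,0} = 3·0.0666172 + 0.0893851 = 0.2892367
R_{1,0} = 0.0723092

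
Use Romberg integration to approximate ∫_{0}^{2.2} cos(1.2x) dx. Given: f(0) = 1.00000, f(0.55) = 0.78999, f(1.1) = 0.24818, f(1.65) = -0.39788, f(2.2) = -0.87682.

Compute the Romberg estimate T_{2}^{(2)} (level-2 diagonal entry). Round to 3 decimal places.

T_{0}^{(0)} (trapezoid, 1 panel, h=2.2000): 0.13550
T_{1}^{(0)} (trapezoid, 2 panels, h=1.1000): 0.34075
T_{2}^{(0)} (trapezoid, 4 panels, h=0.5500): 0.38603
T_{1}^{(1)} = 0.34075 + (0.34075 − 0.13550)/3 = 0.40917
T_{2}^{(1)} = 0.38603 + (0.38603 − 0.34075)/3 = 0.40112
T_{2}^{(2)} = 0.40112 + (0.40112 − 0.40917)/15 = 0.40058

0.401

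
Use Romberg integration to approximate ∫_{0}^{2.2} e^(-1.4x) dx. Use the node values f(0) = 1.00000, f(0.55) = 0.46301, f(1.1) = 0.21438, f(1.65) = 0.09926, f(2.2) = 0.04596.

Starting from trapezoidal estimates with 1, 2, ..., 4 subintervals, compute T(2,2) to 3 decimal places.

T(0,0) (trapezoid, 1 panel, h=2.2000): 1.15056
T(1,0) (trapezoid, 2 panels, h=1.1000): 0.81110
T(2,0) (trapezoid, 4 panels, h=0.5500): 0.71480
T(1,1) = 0.81110 + (0.81110 − 1.15056)/3 = 0.69795
T(2,1) = 0.71480 + (0.71480 − 0.81110)/3 = 0.68270
T(2,2) = 0.68270 + (0.68270 − 0.69795)/15 = 0.68168

0.682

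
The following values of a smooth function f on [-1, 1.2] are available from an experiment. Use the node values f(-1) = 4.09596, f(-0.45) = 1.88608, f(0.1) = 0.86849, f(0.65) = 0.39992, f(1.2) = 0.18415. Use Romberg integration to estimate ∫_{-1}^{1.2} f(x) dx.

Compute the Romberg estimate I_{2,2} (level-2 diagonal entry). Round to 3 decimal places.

I_{0,0} (trapezoid, 1 panel, h=2.2000): 4.70812
I_{1,0} (trapezoid, 2 panels, h=1.1000): 3.30940
I_{2,0} (trapezoid, 4 panels, h=0.5500): 2.91200
I_{1,1} = 3.30940 + (3.30940 − 4.70812)/3 = 2.84316
I_{2,1} = 2.91200 + (2.91200 − 3.30940)/3 = 2.77953
I_{2,2} = 2.77953 + (2.77953 − 2.84316)/15 = 2.77529

2.775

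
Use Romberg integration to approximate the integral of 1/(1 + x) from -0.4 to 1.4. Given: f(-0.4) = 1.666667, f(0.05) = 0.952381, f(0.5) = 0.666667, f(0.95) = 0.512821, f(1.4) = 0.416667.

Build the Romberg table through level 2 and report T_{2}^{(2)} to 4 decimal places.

T_{0}^{(0)} (trapezoid, 1 panel, h=1.8000): 1.875001
T_{1}^{(0)} (trapezoid, 2 panels, h=0.9000): 1.537501
T_{2}^{(0)} (trapezoid, 4 panels, h=0.4500): 1.428091
T_{1}^{(1)} = 1.537501 + (1.537501 − 1.875001)/3 = 1.425001
T_{2}^{(1)} = 1.428091 + (1.428091 − 1.537501)/3 = 1.391621
T_{2}^{(2)} = 1.391621 + (1.391621 − 1.425001)/15 = 1.389396

1.3894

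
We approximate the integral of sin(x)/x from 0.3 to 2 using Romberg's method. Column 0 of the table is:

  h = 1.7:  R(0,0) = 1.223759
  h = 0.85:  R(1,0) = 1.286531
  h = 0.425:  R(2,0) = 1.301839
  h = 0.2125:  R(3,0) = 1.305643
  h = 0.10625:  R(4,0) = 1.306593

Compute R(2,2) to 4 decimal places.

1.3069

R(1,1) = 1.286531 + (1.286531 − 1.223759)/3 = 1.307455
R(2,1) = (4·1.301839 − 1.286531) / 3 = 1.306942
R(2,2) = (16·1.306942 − 1.307455) / 15 = 1.306908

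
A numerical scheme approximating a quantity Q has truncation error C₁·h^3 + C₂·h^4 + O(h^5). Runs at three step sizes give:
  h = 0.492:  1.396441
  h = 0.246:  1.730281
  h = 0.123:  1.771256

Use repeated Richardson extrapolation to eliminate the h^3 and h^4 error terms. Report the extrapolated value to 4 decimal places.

1.7771

First eliminate the h^3 term (factor 2^3 = 8):
  B₁ = (8·1.730281 − 1.396441)/7 = 1.777972
  B₂ = (8·1.771256 − 1.730281)/7 = 1.777110
Then eliminate the h^4 term (factor 2^4 = 16):
  (16·1.777110 − 1.777972)/15 = 1.777053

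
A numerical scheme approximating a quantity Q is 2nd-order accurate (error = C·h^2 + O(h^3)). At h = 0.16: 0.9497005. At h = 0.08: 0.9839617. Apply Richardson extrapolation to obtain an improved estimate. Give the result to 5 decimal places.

0.99538

The leading error scales as h^2; refining by a factor of 2 reduces it by 2^2 = 4.
Extrapolated value = (4·A(h/2) − A(h)) / (4 − 1)
= (4·0.9839617 − 0.9497005) / 3
= 2.9861463 / 3 = 0.9953821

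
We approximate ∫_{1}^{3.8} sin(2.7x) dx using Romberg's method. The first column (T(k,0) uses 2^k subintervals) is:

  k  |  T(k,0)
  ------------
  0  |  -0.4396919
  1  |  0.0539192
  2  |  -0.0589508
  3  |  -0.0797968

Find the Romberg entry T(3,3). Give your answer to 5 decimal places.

Richardson extrapolation on the trapezoidal column (denominator 4−1=3):
T(1,1) = (4·0.0539192 − (-0.4396919)) / 3 = 0.2184562
T(2,1) = (4·(-0.0589508) − 0.0539192) / 3 = -0.0965741
T(3,1) = (4·(-0.0797968) − (-0.0589508)) / 3 = -0.0867455
T(2,2) = -0.0965741 + (-0.0965741 − 0.2184562)/15 = -0.1175761
T(3,2) = -0.0867455 + (-0.0867455 − (-0.0965741))/15 = -0.0860903
T(3,3) = (64·(-0.0860903) − (-0.1175761)) / 63 = -0.0855905

-0.08559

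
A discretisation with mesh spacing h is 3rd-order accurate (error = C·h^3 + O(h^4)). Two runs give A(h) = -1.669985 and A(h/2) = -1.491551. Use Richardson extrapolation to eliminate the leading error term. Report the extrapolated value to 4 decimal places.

The leading error scales as h^3; refining by a factor of 2 reduces it by 2^3 = 8.
Extrapolated value = (8·A(h/2) − A(h)) / (8 − 1)
= (8·(-1.491551) − (-1.669985)) / 7
= -10.262423 / 7 = -1.466060

-1.4661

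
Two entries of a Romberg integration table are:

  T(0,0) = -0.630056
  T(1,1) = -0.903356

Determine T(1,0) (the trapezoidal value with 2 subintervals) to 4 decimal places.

-0.8350

From T(1,1) = (4·T(1,0) − T(0,0))/3, solve for T(1,0):
4·T(1,0) = 3·(-0.903356) + (-0.630056) = -3.340124
T(1,0) = -0.835031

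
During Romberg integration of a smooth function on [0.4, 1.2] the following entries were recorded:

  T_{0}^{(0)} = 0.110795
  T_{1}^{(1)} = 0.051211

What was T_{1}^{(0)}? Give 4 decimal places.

0.0661

From T_{1}^{(1)} = (4·T_{1}^{(0)} − T_{0}^{(0)})/3, solve for T_{1}^{(0)}:
4·T_{1}^{(0)} = 3·0.051211 + 0.110795 = 0.264428
T_{1}^{(0)} = 0.066107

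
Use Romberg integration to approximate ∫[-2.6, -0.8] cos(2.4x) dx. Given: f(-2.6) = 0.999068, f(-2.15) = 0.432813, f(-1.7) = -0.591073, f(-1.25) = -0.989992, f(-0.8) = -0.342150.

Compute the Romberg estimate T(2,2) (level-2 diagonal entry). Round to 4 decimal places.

T(0,0) (trapezoid, 1 panel, h=1.8000): 0.591226
T(1,0) (trapezoid, 2 panels, h=0.9000): -0.236353
T(2,0) (trapezoid, 4 panels, h=0.4500): -0.368907
T(1,1) = -0.236353 + (-0.236353 − 0.591226)/3 = -0.512213
T(2,1) = -0.368907 + (-0.368907 − (-0.236353))/3 = -0.413092
T(2,2) = -0.413092 + (-0.413092 − (-0.512213))/15 = -0.406484

-0.4065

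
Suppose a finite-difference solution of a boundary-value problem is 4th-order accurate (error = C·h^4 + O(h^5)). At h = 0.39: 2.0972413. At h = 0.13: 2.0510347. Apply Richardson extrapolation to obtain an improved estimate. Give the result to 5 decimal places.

2.05046

Extrapolated value = (81·A(h/3) − A(h)) / (81 − 1)
= (81·2.0510347 − 2.0972413) / 80
= 164.0365694 / 80 = 2.0504571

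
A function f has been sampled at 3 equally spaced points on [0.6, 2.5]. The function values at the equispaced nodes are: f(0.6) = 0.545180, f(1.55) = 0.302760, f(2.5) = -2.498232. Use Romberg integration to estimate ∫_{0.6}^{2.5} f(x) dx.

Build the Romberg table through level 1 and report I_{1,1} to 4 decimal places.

I_{0,0} (trapezoid, 1 panel, h=1.9000): -1.855399
I_{1,0} (trapezoid, 2 panels, h=0.9500): -0.640078
I_{1,1} = -0.640078 + (-0.640078 − (-1.855399))/3 = -0.234971

-0.2350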